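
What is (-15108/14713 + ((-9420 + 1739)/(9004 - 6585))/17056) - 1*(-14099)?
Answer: 8557974028065703/607035780832 ≈ 14098.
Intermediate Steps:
(-15108/14713 + ((-9420 + 1739)/(9004 - 6585))/17056) - 1*(-14099) = (-15108*1/14713 - 7681/2419*(1/17056)) + 14099 = (-15108/14713 - 7681*1/2419*(1/17056)) + 14099 = (-15108/14713 - 7681/2419*1/17056) + 14099 = (-15108/14713 - 7681/41258464) + 14099 = -623445884665/607035780832 + 14099 = 8557974028065703/607035780832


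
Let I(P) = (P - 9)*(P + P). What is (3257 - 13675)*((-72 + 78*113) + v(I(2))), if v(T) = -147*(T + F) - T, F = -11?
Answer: -151092254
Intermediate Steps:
I(P) = 2*P*(-9 + P) (I(P) = (-9 + P)*(2*P) = 2*P*(-9 + P))
v(T) = 1617 - 148*T (v(T) = -147*(T - 11) - T = -147*(-11 + T) - T = (1617 - 147*T) - T = 1617 - 148*T)
(3257 - 13675)*((-72 + 78*113) + v(I(2))) = (3257 - 13675)*((-72 + 78*113) + (1617 - 296*2*(-9 + 2))) = -10418*((-72 + 8814) + (1617 - 296*2*(-7))) = -10418*(8742 + (1617 - 148*(-28))) = -10418*(8742 + (1617 + 4144)) = -10418*(8742 + 5761) = -10418*14503 = -151092254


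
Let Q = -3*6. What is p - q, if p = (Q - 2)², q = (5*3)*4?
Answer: 340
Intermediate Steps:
Q = -18
q = 60 (q = 15*4 = 60)
p = 400 (p = (-18 - 2)² = (-20)² = 400)
p - q = 400 - 1*60 = 400 - 60 = 340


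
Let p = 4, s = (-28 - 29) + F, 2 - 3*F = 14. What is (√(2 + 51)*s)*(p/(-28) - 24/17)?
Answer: 11285*√53/119 ≈ 690.39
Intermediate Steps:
F = -4 (F = ⅔ - ⅓*14 = ⅔ - 14/3 = -4)
s = -61 (s = (-28 - 29) - 4 = -57 - 4 = -61)
(√(2 + 51)*s)*(p/(-28) - 24/17) = (√(2 + 51)*(-61))*(4/(-28) - 24/17) = (√53*(-61))*(4*(-1/28) - 24*1/17) = (-61*√53)*(-⅐ - 24/17) = -61*√53*(-185/119) = 11285*√53/119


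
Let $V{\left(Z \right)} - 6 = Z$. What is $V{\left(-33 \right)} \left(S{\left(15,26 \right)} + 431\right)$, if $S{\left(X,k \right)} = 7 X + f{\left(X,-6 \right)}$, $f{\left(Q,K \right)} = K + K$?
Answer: $-14148$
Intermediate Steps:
$f{\left(Q,K \right)} = 2 K$
$S{\left(X,k \right)} = -12 + 7 X$ ($S{\left(X,k \right)} = 7 X + 2 \left(-6\right) = 7 X - 12 = -12 + 7 X$)
$V{\left(Z \right)} = 6 + Z$
$V{\left(-33 \right)} \left(S{\left(15,26 \right)} + 431\right) = \left(6 - 33\right) \left(\left(-12 + 7 \cdot 15\right) + 431\right) = - 27 \left(\left(-12 + 105\right) + 431\right) = - 27 \left(93 + 431\right) = \left(-27\right) 524 = -14148$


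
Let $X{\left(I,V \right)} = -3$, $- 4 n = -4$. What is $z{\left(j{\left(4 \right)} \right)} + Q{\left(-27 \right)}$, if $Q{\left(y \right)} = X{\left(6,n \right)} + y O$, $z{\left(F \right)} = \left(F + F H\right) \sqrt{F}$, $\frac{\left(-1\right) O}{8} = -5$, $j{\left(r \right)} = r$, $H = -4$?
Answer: $-1107$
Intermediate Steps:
$O = 40$ ($O = \left(-8\right) \left(-5\right) = 40$)
$n = 1$ ($n = \left(- \frac{1}{4}\right) \left(-4\right) = 1$)
$z{\left(F \right)} = - 3 F^{\frac{3}{2}}$ ($z{\left(F \right)} = \left(F + F \left(-4\right)\right) \sqrt{F} = \left(F - 4 F\right) \sqrt{F} = - 3 F \sqrt{F} = - 3 F^{\frac{3}{2}}$)
$Q{\left(y \right)} = -3 + 40 y$ ($Q{\left(y \right)} = -3 + y 40 = -3 + 40 y$)
$z{\left(j{\left(4 \right)} \right)} + Q{\left(-27 \right)} = - 3 \cdot 4^{\frac{3}{2}} + \left(-3 + 40 \left(-27\right)\right) = \left(-3\right) 8 - 1083 = -24 - 1083 = -1107$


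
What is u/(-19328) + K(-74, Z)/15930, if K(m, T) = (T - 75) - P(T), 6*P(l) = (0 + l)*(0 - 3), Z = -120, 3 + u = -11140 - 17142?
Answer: 14855047/10263168 ≈ 1.4474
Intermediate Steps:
u = -28285 (u = -3 + (-11140 - 17142) = -3 - 28282 = -28285)
P(l) = -l/2 (P(l) = ((0 + l)*(0 - 3))/6 = (l*(-3))/6 = (-3*l)/6 = -l/2)
K(m, T) = -75 + 3*T/2 (K(m, T) = (T - 75) - (-1)*T/2 = (-75 + T) + T/2 = -75 + 3*T/2)
u/(-19328) + K(-74, Z)/15930 = -28285/(-19328) + (-75 + (3/2)*(-120))/15930 = -28285*(-1/19328) + (-75 - 180)*(1/15930) = 28285/19328 - 255*1/15930 = 28285/19328 - 17/1062 = 14855047/10263168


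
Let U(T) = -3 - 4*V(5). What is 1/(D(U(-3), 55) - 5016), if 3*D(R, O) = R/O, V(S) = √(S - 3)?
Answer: -136561095/684992935417 + 660*√2/684992935417 ≈ -0.00019936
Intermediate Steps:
V(S) = √(-3 + S)
U(T) = -3 - 4*√2 (U(T) = -3 - 4*√(-3 + 5) = -3 - 4*√2)
D(R, O) = R/(3*O) (D(R, O) = (R/O)/3 = R/(3*O))
1/(D(U(-3), 55) - 5016) = 1/((⅓)*(-3 - 4*√2)/55 - 5016) = 1/((⅓)*(-3 - 4*√2)*(1/55) - 5016) = 1/((-1/55 - 4*√2/165) - 5016) = 1/(-275881/55 - 4*√2/165)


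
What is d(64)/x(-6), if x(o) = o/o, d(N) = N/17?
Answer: 64/17 ≈ 3.7647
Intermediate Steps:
d(N) = N/17 (d(N) = N*(1/17) = N/17)
x(o) = 1
d(64)/x(-6) = ((1/17)*64)/1 = (64/17)*1 = 64/17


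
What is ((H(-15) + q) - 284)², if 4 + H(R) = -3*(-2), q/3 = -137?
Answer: 480249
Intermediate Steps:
q = -411 (q = 3*(-137) = -411)
H(R) = 2 (H(R) = -4 - 3*(-2) = -4 + 6 = 2)
((H(-15) + q) - 284)² = ((2 - 411) - 284)² = (-409 - 284)² = (-693)² = 480249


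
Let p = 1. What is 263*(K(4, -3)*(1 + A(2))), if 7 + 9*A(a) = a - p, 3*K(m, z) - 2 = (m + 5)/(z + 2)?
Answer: -1841/9 ≈ -204.56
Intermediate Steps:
K(m, z) = 2/3 + (5 + m)/(3*(2 + z)) (K(m, z) = 2/3 + ((m + 5)/(z + 2))/3 = 2/3 + ((5 + m)/(2 + z))/3 = 2/3 + (5 + m)/(3*(2 + z)))
A(a) = -8/9 + a/9 (A(a) = -7/9 + (a - 1*1)/9 = -7/9 + (a - 1)/9 = -7/9 + (-1 + a)/9 = -7/9 + (-1/9 + a/9) = -8/9 + a/9)
263*(K(4, -3)*(1 + A(2))) = 263*(((9 + 4 + 2*(-3))/(3*(2 - 3)))*(1 + (-8/9 + (1/9)*2))) = 263*(((1/3)*(9 + 4 - 6)/(-1))*(1 + (-8/9 + 2/9))) = 263*(((1/3)*(-1)*7)*(1 - 2/3)) = 263*(-7/3*1/3) = 263*(-7/9) = -1841/9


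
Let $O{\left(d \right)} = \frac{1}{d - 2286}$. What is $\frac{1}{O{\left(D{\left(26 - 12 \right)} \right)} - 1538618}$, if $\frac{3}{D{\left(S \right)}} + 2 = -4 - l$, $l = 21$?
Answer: $- \frac{20575}{31657065359} \approx -6.4993 \cdot 10^{-7}$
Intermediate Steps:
$D{\left(S \right)} = - \frac{1}{9}$ ($D{\left(S \right)} = \frac{3}{-2 - 25} = \frac{3}{-27} = 3 \left(- \frac{1}{27}\right) = - \frac{1}{9}$)
$O{\left(d \right)} = \frac{1}{-2286 + d}$
$\frac{1}{O{\left(D{\left(26 - 12 \right)} \right)} - 1538618} = \frac{1}{\frac{1}{-2286 - \frac{1}{9}} - 1538618} = \frac{1}{\frac{1}{- \frac{20575}{9}} - 1538618} = \frac{1}{- \frac{9}{20575} - 1538618} = \frac{1}{- \frac{31657065359}{20575}} = - \frac{20575}{31657065359}$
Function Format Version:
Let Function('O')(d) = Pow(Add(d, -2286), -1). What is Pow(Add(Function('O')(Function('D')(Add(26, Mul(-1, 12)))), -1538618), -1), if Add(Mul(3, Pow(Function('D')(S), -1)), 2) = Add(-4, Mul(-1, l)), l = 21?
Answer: Rational(-20575, 31657065359) ≈ -6.4993e-7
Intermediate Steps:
Function('D')(S) = Rational(-1, 9) (Function('D')(S) = Mul(3, Pow(Add(-2, Add(-4, Mul(-1, 21))), -1)) = Mul(3, Pow(Add(-2, Add(-4, -21)), -1)) = Mul(3, Pow(Add(-2, -25), -1)) = Mul(3, Pow(-27, -1)) = Mul(3, Rational(-1, 27)) = Rational(-1, 9))
Function('O')(d) = Pow(Add(-2286, d), -1)
Pow(Add(Function('O')(Function('D')(Add(26, Mul(-1, 12)))), -1538618), -1) = Pow(Add(Pow(Add(-2286, Rational(-1, 9)), -1), -1538618), -1) = Pow(Add(Pow(Rational(-20575, 9), -1), -1538618), -1) = Pow(Add(Rational(-9, 20575), -1538618), -1) = Pow(Rational(-31657065359, 20575), -1) = Rational(-20575, 31657065359)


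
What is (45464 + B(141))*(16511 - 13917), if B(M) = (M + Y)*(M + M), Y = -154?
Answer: 108424012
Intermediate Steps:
B(M) = 2*M*(-154 + M) (B(M) = (M - 154)*(M + M) = (-154 + M)*(2*M) = 2*M*(-154 + M))
(45464 + B(141))*(16511 - 13917) = (45464 + 2*141*(-154 + 141))*(16511 - 13917) = (45464 + 2*141*(-13))*2594 = (45464 - 3666)*2594 = 41798*2594 = 108424012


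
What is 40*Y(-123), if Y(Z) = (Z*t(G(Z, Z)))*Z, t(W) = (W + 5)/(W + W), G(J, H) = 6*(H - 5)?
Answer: 19239045/64 ≈ 3.0061e+5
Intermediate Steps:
G(J, H) = -30 + 6*H (G(J, H) = 6*(-5 + H) = -30 + 6*H)
t(W) = (5 + W)/(2*W) (t(W) = (5 + W)/((2*W)) = (5 + W)*(1/(2*W)) = (5 + W)/(2*W))
Y(Z) = Z**2*(-25 + 6*Z)/(2*(-30 + 6*Z)) (Y(Z) = (Z*((5 + (-30 + 6*Z))/(2*(-30 + 6*Z))))*Z = (Z*((-25 + 6*Z)/(2*(-30 + 6*Z))))*Z = (Z*(-25 + 6*Z)/(2*(-30 + 6*Z)))*Z = Z**2*(-25 + 6*Z)/(2*(-30 + 6*Z)))
40*Y(-123) = 40*((1/12)*(-123)**2*(-25 + 6*(-123))/(-5 - 123)) = 40*((1/12)*15129*(-25 - 738)/(-128)) = 40*((1/12)*15129*(-1/128)*(-763)) = 40*(3847809/512) = 19239045/64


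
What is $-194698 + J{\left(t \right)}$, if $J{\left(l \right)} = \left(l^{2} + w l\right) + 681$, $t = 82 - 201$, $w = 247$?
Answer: $-209249$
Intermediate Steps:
$t = -119$ ($t = 82 - 201 = -119$)
$J{\left(l \right)} = 681 + l^{2} + 247 l$ ($J{\left(l \right)} = \left(l^{2} + 247 l\right) + 681 = 681 + l^{2} + 247 l$)
$-194698 + J{\left(t \right)} = -194698 + \left(681 + \left(-119\right)^{2} + 247 \left(-119\right)\right) = -194698 + \left(681 + 14161 - 29393\right) = -194698 - 14551 = -209249$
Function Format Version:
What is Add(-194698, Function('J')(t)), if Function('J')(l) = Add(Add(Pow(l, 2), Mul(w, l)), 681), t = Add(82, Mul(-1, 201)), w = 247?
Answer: -209249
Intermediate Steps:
t = -119 (t = Add(82, -201) = -119)
Function('J')(l) = Add(681, Pow(l, 2), Mul(247, l)) (Function('J')(l) = Add(Add(Pow(l, 2), Mul(247, l)), 681) = Add(681, Pow(l, 2), Mul(247, l)))
Add(-194698, Function('J')(t)) = Add(-194698, Add(681, Pow(-119, 2), Mul(247, -119))) = Add(-194698, Add(681, 14161, -29393)) = Add(-194698, -14551) = -209249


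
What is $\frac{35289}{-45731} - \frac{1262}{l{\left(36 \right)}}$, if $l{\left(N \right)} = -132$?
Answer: $\frac{26527187}{3018246} \approx 8.7889$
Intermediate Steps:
$\frac{35289}{-45731} - \frac{1262}{l{\left(36 \right)}} = \frac{35289}{-45731} - \frac{1262}{-132} = 35289 \left(- \frac{1}{45731}\right) - - \frac{631}{66} = - \frac{35289}{45731} + \frac{631}{66} = \frac{26527187}{3018246}$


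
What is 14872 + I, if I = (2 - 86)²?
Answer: 21928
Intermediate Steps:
I = 7056 (I = (-84)² = 7056)
14872 + I = 14872 + 7056 = 21928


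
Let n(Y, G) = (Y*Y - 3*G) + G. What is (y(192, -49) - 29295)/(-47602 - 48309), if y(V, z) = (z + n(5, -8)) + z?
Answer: 29352/95911 ≈ 0.30603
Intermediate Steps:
n(Y, G) = Y² - 2*G (n(Y, G) = (Y² - 3*G) + G = Y² - 2*G)
y(V, z) = 41 + 2*z (y(V, z) = (z + (5² - 2*(-8))) + z = (z + (25 + 16)) + z = (z + 41) + z = (41 + z) + z = 41 + 2*z)
(y(192, -49) - 29295)/(-47602 - 48309) = ((41 + 2*(-49)) - 29295)/(-47602 - 48309) = ((41 - 98) - 29295)/(-95911) = (-57 - 29295)*(-1/95911) = -29352*(-1/95911) = 29352/95911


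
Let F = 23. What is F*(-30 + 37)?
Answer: 161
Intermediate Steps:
F*(-30 + 37) = 23*(-30 + 37) = 23*7 = 161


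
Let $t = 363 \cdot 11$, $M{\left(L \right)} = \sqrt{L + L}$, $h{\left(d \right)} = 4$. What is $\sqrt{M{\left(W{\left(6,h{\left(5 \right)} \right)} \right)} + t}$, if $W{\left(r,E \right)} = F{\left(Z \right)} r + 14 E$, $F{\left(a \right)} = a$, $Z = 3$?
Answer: $\sqrt{3993 + 2 \sqrt{37}} \approx 63.286$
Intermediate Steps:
$W{\left(r,E \right)} = 3 r + 14 E$
$M{\left(L \right)} = \sqrt{2} \sqrt{L}$ ($M{\left(L \right)} = \sqrt{2 L} = \sqrt{2} \sqrt{L}$)
$t = 3993$
$\sqrt{M{\left(W{\left(6,h{\left(5 \right)} \right)} \right)} + t} = \sqrt{\sqrt{2} \sqrt{3 \cdot 6 + 14 \cdot 4} + 3993} = \sqrt{\sqrt{2} \sqrt{18 + 56} + 3993} = \sqrt{\sqrt{2} \sqrt{74} + 3993} = \sqrt{2 \sqrt{37} + 3993} = \sqrt{3993 + 2 \sqrt{37}}$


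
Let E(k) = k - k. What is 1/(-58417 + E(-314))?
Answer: -1/58417 ≈ -1.7118e-5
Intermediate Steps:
E(k) = 0
1/(-58417 + E(-314)) = 1/(-58417 + 0) = 1/(-58417) = -1/58417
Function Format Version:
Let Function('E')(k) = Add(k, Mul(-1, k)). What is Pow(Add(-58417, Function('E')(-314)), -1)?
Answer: Rational(-1, 58417) ≈ -1.7118e-5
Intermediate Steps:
Function('E')(k) = 0
Pow(Add(-58417, Function('E')(-314)), -1) = Pow(Add(-58417, 0), -1) = Pow(-58417, -1) = Rational(-1, 58417)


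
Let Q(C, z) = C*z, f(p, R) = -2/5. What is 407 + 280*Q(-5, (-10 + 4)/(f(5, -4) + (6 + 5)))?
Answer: 63571/53 ≈ 1199.5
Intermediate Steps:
f(p, R) = -⅖ (f(p, R) = -2*⅕ = -⅖)
407 + 280*Q(-5, (-10 + 4)/(f(5, -4) + (6 + 5))) = 407 + 280*(-5*(-10 + 4)/(-⅖ + (6 + 5))) = 407 + 280*(-(-30)/(-⅖ + 11)) = 407 + 280*(-(-30)/53/5) = 407 + 280*(-(-30)*5/53) = 407 + 280*(-5*(-30/53)) = 407 + 280*(150/53) = 407 + 42000/53 = 63571/53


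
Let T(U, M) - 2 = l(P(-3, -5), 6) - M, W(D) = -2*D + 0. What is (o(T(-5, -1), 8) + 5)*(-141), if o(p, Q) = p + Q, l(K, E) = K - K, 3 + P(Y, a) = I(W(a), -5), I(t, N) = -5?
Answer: -2256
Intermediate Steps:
W(D) = -2*D
P(Y, a) = -8 (P(Y, a) = -3 - 5 = -8)
l(K, E) = 0
T(U, M) = 2 - M (T(U, M) = 2 + (0 - M) = 2 - M)
o(p, Q) = Q + p
(o(T(-5, -1), 8) + 5)*(-141) = ((8 + (2 - 1*(-1))) + 5)*(-141) = ((8 + (2 + 1)) + 5)*(-141) = ((8 + 3) + 5)*(-141) = (11 + 5)*(-141) = 16*(-141) = -2256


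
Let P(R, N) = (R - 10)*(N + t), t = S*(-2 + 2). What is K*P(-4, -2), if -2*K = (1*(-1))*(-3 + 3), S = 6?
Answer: 0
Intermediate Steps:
t = 0 (t = 6*(-2 + 2) = 6*0 = 0)
P(R, N) = N*(-10 + R) (P(R, N) = (R - 10)*(N + 0) = (-10 + R)*N = N*(-10 + R))
K = 0 (K = -1*(-1)*(-3 + 3)/2 = -(-1)*0/2 = -½*0 = 0)
K*P(-4, -2) = 0*(-2*(-10 - 4)) = 0*(-2*(-14)) = 0*28 = 0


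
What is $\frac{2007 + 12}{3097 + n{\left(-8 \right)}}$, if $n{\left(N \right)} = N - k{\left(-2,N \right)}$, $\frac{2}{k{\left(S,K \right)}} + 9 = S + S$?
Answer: $\frac{26247}{40159} \approx 0.65358$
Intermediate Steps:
$k{\left(S,K \right)} = \frac{2}{-9 + 2 S}$ ($k{\left(S,K \right)} = \frac{2}{-9 + \left(S + S\right)} = \frac{2}{-9 + 2 S}$)
$n{\left(N \right)} = \frac{2}{13} + N$ ($n{\left(N \right)} = N - \frac{2}{-9 + 2 \left(-2\right)} = N - \frac{2}{-9 - 4} = N - \frac{2}{-13} = N - 2 \left(- \frac{1}{13}\right) = N - - \frac{2}{13} = N + \frac{2}{13} = \frac{2}{13} + N$)
$\frac{2007 + 12}{3097 + n{\left(-8 \right)}} = \frac{2007 + 12}{3097 + \left(\frac{2}{13} - 8\right)} = \frac{2019}{3097 - \frac{102}{13}} = \frac{2019}{\frac{40159}{13}} = 2019 \cdot \frac{13}{40159} = \frac{26247}{40159}$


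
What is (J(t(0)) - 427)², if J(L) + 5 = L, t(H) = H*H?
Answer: 186624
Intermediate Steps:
t(H) = H²
J(L) = -5 + L
(J(t(0)) - 427)² = ((-5 + 0²) - 427)² = ((-5 + 0) - 427)² = (-5 - 427)² = (-432)² = 186624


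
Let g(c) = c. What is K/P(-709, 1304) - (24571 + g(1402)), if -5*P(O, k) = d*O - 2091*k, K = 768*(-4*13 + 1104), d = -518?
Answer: -30638354233/1179701 ≈ -25971.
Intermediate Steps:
K = 807936 (K = 768*(-52 + 1104) = 768*1052 = 807936)
P(O, k) = 518*O/5 + 2091*k/5 (P(O, k) = -(-518*O - 2091*k)/5 = -(-2091*k - 518*O)/5 = 518*O/5 + 2091*k/5)
K/P(-709, 1304) - (24571 + g(1402)) = 807936/((518/5)*(-709) + (2091/5)*1304) - (24571 + 1402) = 807936/(-367262/5 + 2726664/5) - 1*25973 = 807936/(2359402/5) - 25973 = 807936*(5/2359402) - 25973 = 2019840/1179701 - 25973 = -30638354233/1179701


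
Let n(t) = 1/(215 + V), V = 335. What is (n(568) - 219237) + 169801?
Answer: -27189799/550 ≈ -49436.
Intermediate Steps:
n(t) = 1/550 (n(t) = 1/(215 + 335) = 1/550)
(n(568) - 219237) + 169801 = (1/550 - 219237) + 169801 = -120580349/550 + 169801 = -27189799/550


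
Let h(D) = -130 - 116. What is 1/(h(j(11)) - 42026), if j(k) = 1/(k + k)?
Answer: -1/42272 ≈ -2.3656e-5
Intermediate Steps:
j(k) = 1/(2*k)
h(D) = -246
1/(h(j(11)) - 42026) = 1/(-246 - 42026) = 1/(-42272) = -1/42272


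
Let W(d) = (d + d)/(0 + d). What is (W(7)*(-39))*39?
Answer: -3042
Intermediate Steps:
W(d) = 2 (W(d) = (2*d)/d = 2)
(W(7)*(-39))*39 = (2*(-39))*39 = -78*39 = -3042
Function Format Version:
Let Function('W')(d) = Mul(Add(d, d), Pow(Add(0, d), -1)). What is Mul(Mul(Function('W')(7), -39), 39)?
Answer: -3042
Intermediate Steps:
Function('W')(d) = 2 (Function('W')(d) = Mul(Mul(2, d), Pow(d, -1)) = 2)
Mul(Mul(Function('W')(7), -39), 39) = Mul(Mul(2, -39), 39) = Mul(-78, 39) = -3042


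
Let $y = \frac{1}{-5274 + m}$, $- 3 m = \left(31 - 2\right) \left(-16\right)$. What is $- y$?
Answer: $\frac{3}{15358} \approx 0.00019534$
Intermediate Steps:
$m = \frac{464}{3}$ ($m = - \frac{\left(31 - 2\right) \left(-16\right)}{3} = - \frac{29 \left(-16\right)}{3} = \left(- \frac{1}{3}\right) \left(-464\right) = \frac{464}{3} \approx 154.67$)
$y = - \frac{3}{15358}$ ($y = \frac{1}{-5274 + \frac{464}{3}} = \frac{1}{- \frac{15358}{3}} = - \frac{3}{15358} \approx -0.00019534$)
$- y = \left(-1\right) \left(- \frac{3}{15358}\right) = \frac{3}{15358}$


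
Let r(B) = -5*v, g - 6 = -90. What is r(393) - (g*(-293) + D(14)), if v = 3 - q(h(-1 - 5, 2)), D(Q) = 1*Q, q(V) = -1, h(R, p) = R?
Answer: -24646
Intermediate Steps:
D(Q) = Q
g = -84 (g = 6 - 90 = -84)
v = 4 (v = 3 - 1*(-1) = 3 + 1 = 4)
r(B) = -20 (r(B) = -5*4 = -20)
r(393) - (g*(-293) + D(14)) = -20 - (-84*(-293) + 14) = -20 - (24612 + 14) = -20 - 1*24626 = -20 - 24626 = -24646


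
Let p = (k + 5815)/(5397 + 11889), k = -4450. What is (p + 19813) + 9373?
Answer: 168170187/5762 ≈ 29186.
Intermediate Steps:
p = 455/5762 (p = (-4450 + 5815)/(5397 + 11889) = 1365/17286 = 1365*(1/17286) = 455/5762 ≈ 0.078966)
(p + 19813) + 9373 = (455/5762 + 19813) + 9373 = 114162961/5762 + 9373 = 168170187/5762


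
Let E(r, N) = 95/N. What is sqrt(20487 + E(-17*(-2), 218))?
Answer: sqrt(973644898)/218 ≈ 143.13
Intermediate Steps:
sqrt(20487 + E(-17*(-2), 218)) = sqrt(20487 + 95/218) = sqrt(4466261/218) = sqrt(973644898)/218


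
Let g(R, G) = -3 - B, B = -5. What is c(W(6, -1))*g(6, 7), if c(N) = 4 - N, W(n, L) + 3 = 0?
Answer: 14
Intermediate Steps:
W(n, L) = -3 (W(n, L) = -3 + 0 = -3)
g(R, G) = 2 (g(R, G) = -3 - 1*(-5) = -3 + 5 = 2)
c(W(6, -1))*g(6, 7) = (4 - 1*(-3))*2 = (4 + 3)*2 = 7*2 = 14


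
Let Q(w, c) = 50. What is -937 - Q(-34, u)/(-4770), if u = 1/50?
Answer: -446944/477 ≈ -936.99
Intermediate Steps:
u = 1/50 ≈ 0.020000
-937 - Q(-34, u)/(-4770) = -937 - 50/(-4770) = -937 - 50*(-1)/4770 = -937 - 1*(-5/477) = -937 + 5/477 = -446944/477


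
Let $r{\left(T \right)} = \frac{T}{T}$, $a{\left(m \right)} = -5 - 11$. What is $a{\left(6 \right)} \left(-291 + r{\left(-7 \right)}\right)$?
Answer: $4640$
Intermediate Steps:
$a{\left(m \right)} = -16$ ($a{\left(m \right)} = -5 - 11 = -16$)
$r{\left(T \right)} = 1$
$a{\left(6 \right)} \left(-291 + r{\left(-7 \right)}\right) = - 16 \left(-291 + 1\right) = \left(-16\right) \left(-290\right) = 4640$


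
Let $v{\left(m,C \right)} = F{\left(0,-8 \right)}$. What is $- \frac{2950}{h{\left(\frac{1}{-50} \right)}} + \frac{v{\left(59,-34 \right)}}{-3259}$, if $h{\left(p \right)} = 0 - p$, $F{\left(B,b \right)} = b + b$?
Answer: $- \frac{480702484}{3259} \approx -1.475 \cdot 10^{5}$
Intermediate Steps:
$F{\left(B,b \right)} = 2 b$
$v{\left(m,C \right)} = -16$ ($v{\left(m,C \right)} = 2 \left(-8\right) = -16$)
$h{\left(p \right)} = - p$
$- \frac{2950}{h{\left(\frac{1}{-50} \right)}} + \frac{v{\left(59,-34 \right)}}{-3259} = - \frac{2950}{\left(-1\right) \frac{1}{-50}} - \frac{16}{-3259} = - \frac{2950}{\left(-1\right) \left(- \frac{1}{50}\right)} - - \frac{16}{3259} = - 2950 \frac{1}{\frac{1}{50}} + \frac{16}{3259} = \left(-2950\right) 50 + \frac{16}{3259} = -147500 + \frac{16}{3259} = - \frac{480702484}{3259}$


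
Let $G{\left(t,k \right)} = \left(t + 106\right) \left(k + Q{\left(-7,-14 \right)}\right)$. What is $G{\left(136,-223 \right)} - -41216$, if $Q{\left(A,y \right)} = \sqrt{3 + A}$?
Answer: $-12750 + 484 i \approx -12750.0 + 484.0 i$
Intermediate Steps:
$G{\left(t,k \right)} = \left(106 + t\right) \left(k + 2 i\right)$ ($G{\left(t,k \right)} = \left(t + 106\right) \left(k + \sqrt{3 - 7}\right) = \left(106 + t\right) \left(k + \sqrt{-4}\right) = \left(106 + t\right) \left(k + 2 i\right)$)
$G{\left(136,-223 \right)} - -41216 = \left(106 \left(-223\right) + 212 i - 30328 + 2 i 136\right) - -41216 = \left(-23638 + 212 i - 30328 + 272 i\right) + 41216 = \left(-53966 + 484 i\right) + 41216 = -12750 + 484 i$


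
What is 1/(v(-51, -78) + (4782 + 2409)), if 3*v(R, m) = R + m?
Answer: 1/7148 ≈ 0.00013990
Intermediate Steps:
v(R, m) = R/3 + m/3 (v(R, m) = (R + m)/3 = R/3 + m/3)
1/(v(-51, -78) + (4782 + 2409)) = 1/(((⅓)*(-51) + (⅓)*(-78)) + (4782 + 2409)) = 1/((-17 - 26) + 7191) = 1/(-43 + 7191) = 1/7148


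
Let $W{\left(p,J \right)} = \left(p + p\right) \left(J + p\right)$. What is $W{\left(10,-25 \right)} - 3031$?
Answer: $-3331$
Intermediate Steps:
$W{\left(p,J \right)} = 2 p \left(J + p\right)$
$W{\left(10,-25 \right)} - 3031 = 2 \cdot 10 \left(-25 + 10\right) - 3031 = 2 \cdot 10 \left(-15\right) - 3031 = -300 - 3031 = -3331$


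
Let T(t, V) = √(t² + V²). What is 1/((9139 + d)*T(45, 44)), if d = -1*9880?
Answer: -√3961/2935101 ≈ -2.1443e-5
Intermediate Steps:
T(t, V) = √(V² + t²)
d = -9880
1/((9139 + d)*T(45, 44)) = 1/((9139 - 9880)*(√(44² + 45²))) = 1/((-741)*(√(1936 + 2025))) = -√3961/3961/741 = -√3961/2935101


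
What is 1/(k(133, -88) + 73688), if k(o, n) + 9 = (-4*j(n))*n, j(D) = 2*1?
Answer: 1/74383 ≈ 1.3444e-5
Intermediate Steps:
j(D) = 2
k(o, n) = -9 - 8*n (k(o, n) = -9 + (-4*2)*n = -9 - 8*n)
1/(k(133, -88) + 73688) = 1/((-9 - 8*(-88)) + 73688) = 1/((-9 + 704) + 73688) = 1/(695 + 73688) = 1/74383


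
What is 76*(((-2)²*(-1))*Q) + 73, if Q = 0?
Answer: 73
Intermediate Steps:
76*(((-2)²*(-1))*Q) + 73 = 76*(((-2)²*(-1))*0) + 73 = 76*((4*(-1))*0) + 73 = 76*(-4*0) + 73 = 76*0 + 73 = 0 + 73 = 73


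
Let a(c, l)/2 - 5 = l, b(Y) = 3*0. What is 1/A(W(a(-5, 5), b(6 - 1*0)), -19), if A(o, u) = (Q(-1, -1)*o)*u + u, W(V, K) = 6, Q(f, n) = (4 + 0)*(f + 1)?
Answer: -1/19 ≈ -0.052632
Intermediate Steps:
Q(f, n) = 4 + 4*f (Q(f, n) = 4*(1 + f) = 4 + 4*f)
b(Y) = 0
a(c, l) = 10 + 2*l
A(o, u) = u (A(o, u) = ((4 + 4*(-1))*o)*u + u = ((4 - 4)*o)*u + u = (0*o)*u + u = 0*u + u = 0 + u = u)
1/A(W(a(-5, 5), b(6 - 1*0)), -19) = 1/(-19) = -1/19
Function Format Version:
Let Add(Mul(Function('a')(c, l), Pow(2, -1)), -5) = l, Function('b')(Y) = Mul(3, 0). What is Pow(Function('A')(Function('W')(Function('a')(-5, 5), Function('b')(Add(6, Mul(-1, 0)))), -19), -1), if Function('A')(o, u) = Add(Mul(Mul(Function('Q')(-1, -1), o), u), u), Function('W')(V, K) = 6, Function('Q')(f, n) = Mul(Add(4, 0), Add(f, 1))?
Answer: Rational(-1, 19) ≈ -0.052632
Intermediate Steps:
Function('Q')(f, n) = Add(4, Mul(4, f)) (Function('Q')(f, n) = Mul(4, Add(1, f)) = Add(4, Mul(4, f)))
Function('b')(Y) = 0
Function('a')(c, l) = Add(10, Mul(2, l))
Function('A')(o, u) = u (Function('A')(o, u) = Add(Mul(Mul(Add(4, Mul(4, -1)), o), u), u) = Add(Mul(Mul(Add(4, -4), o), u), u) = Add(Mul(Mul(0, o), u), u) = Add(Mul(0, u), u) = Add(0, u) = u)
Pow(Function('A')(Function('W')(Function('a')(-5, 5), Function('b')(Add(6, Mul(-1, 0)))), -19), -1) = Pow(-19, -1) = Rational(-1, 19)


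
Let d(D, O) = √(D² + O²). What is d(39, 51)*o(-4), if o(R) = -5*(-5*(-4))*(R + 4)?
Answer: 0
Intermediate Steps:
o(R) = -400 - 100*R (o(R) = -100*(4 + R) = -5*(80 + 20*R) = -400 - 100*R)
d(39, 51)*o(-4) = √(39² + 51²)*(-400 - 100*(-4)) = √(1521 + 2601)*(-400 + 400) = √4122*0 = (3*√458)*0 = 0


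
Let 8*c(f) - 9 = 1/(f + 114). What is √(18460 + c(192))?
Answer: √768278195/204 ≈ 135.87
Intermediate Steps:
c(f) = 9/8 + 1/(8*(114 + f)) (c(f) = 9/8 + 1/(8*(f + 114)) = 9/8 + 1/(8*(114 + f)))
√(18460 + c(192)) = √(18460 + (1027 + 9*192)/(8*(114 + 192))) = √(18460 + (⅛)*(1027 + 1728)/306) = √(18460 + (⅛)*(1/306)*2755) = √(18460 + 2755/2448) = √(45192835/2448) = √768278195/204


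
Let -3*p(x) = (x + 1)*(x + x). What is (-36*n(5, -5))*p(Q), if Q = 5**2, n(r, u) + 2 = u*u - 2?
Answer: 327600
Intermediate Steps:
n(r, u) = -4 + u**2 (n(r, u) = -2 + (u*u - 2) = -2 + (u**2 - 2) = -2 + (-2 + u**2) = -4 + u**2)
Q = 25
p(x) = -2*x*(1 + x)/3 (p(x) = -(x + 1)*(x + x)/3 = -(1 + x)*2*x/3 = -2*x*(1 + x)/3)
(-36*n(5, -5))*p(Q) = (-36*(-4 + (-5)**2))*(-2/3*25*(1 + 25)) = (-36*(-4 + 25))*(-2/3*25*26) = -36*21*(-1300/3) = -756*(-1300/3) = 327600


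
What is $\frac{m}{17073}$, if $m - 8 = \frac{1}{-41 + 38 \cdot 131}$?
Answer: $\frac{39497}{84289401} \approx 0.00046859$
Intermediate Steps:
$m = \frac{39497}{4937}$ ($m = 8 + \frac{1}{-41 + 38 \cdot 131} = 8 + \frac{1}{-41 + 4978} = 8 + \frac{1}{4937} = \frac{39497}{4937} \approx 8.0002$)
$\frac{m}{17073} = \frac{39497}{4937 \cdot 17073} = \frac{39497}{4937} \cdot \frac{1}{17073} = \frac{39497}{84289401}$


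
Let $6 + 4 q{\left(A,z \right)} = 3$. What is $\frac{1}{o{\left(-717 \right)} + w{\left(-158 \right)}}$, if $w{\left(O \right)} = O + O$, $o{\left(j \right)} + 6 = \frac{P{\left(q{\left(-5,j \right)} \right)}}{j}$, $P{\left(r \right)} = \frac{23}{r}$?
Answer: $- \frac{2151}{692530} \approx -0.003106$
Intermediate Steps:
$q{\left(A,z \right)} = - \frac{3}{4}$ ($q{\left(A,z \right)} = - \frac{3}{2} + \frac{1}{4} \cdot 3 = - \frac{3}{2} + \frac{3}{4} = - \frac{3}{4}$)
$o{\left(j \right)} = -6 - \frac{92}{3 j}$ ($o{\left(j \right)} = -6 + \frac{23 \frac{1}{- \frac{3}{4}}}{j} = -6 + \frac{23 \left(- \frac{4}{3}\right)}{j} = -6 - \frac{92}{3 j}$)
$w{\left(O \right)} = 2 O$
$\frac{1}{o{\left(-717 \right)} + w{\left(-158 \right)}} = \frac{1}{\left(-6 - \frac{92}{3 \left(-717\right)}\right) + 2 \left(-158\right)} = \frac{1}{\left(-6 - - \frac{92}{2151}\right) - 316} = \frac{1}{\left(-6 + \frac{92}{2151}\right) - 316} = \frac{1}{- \frac{12814}{2151} - 316} = \frac{1}{- \frac{692530}{2151}} = - \frac{2151}{692530}$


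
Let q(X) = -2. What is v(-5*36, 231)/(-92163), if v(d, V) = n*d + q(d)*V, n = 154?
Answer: 9394/30721 ≈ 0.30578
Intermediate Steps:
v(d, V) = -2*V + 154*d (v(d, V) = 154*d - 2*V = -2*V + 154*d)
v(-5*36, 231)/(-92163) = (-2*231 + 154*(-5*36))/(-92163) = (-462 + 154*(-180))*(-1/92163) = (-462 - 27720)*(-1/92163) = -28182*(-1/92163) = 9394/30721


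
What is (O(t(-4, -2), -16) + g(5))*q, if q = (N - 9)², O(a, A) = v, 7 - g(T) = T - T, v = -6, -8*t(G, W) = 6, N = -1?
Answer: 100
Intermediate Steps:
t(G, W) = -¾ (t(G, W) = -⅛*6 = -¾)
g(T) = 7 (g(T) = 7 - (T - T) = 7 - 1*0 = 7 + 0 = 7)
O(a, A) = -6
q = 100 (q = (-1 - 9)² = (-10)² = 100)
(O(t(-4, -2), -16) + g(5))*q = (-6 + 7)*100 = 1*100 = 100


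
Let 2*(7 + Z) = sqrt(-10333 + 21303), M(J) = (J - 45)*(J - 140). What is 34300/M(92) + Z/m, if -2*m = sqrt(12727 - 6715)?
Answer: -8575/564 + sqrt(167)*(14 - sqrt(10970))/1002 ≈ -16.374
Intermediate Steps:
M(J) = (-140 + J)*(-45 + J) (M(J) = (-45 + J)*(-140 + J) = (-140 + J)*(-45 + J))
Z = -7 + sqrt(10970)/2 (Z = -7 + sqrt(-10333 + 21303)/2 = -7 + sqrt(10970)/2 ≈ 45.369)
m = -3*sqrt(167) (m = -sqrt(12727 - 6715)/2 = -3*sqrt(167) ≈ -38.769)
34300/M(92) + Z/m = 34300/(6300 + 92**2 - 185*92) + (-7 + sqrt(10970)/2)/((-3*sqrt(167))) = 34300/(6300 + 8464 - 17020) + (-7 + sqrt(10970)/2)*(-sqrt(167)/501) = 34300/(-2256) - sqrt(167)*(-7 + sqrt(10970)/2)/501 = 34300*(-1/2256) - sqrt(167)*(-7 + sqrt(10970)/2)/501 = -8575/564 - sqrt(167)*(-7 + sqrt(10970)/2)/501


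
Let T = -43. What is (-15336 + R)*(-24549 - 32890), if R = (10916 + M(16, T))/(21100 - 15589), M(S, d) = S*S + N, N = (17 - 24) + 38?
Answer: 4853911012427/5511 ≈ 8.8077e+8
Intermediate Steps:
N = 31 (N = -7 + 38 = 31)
M(S, d) = 31 + S**2 (M(S, d) = S*S + 31 = S**2 + 31 = 31 + S**2)
R = 11203/5511 (R = (10916 + (31 + 16**2))/(21100 - 15589) = (10916 + (31 + 256))/5511 = (10916 + 287)*(1/5511) = 11203*(1/5511) = 11203/5511 ≈ 2.0328)
(-15336 + R)*(-24549 - 32890) = (-15336 + 11203/5511)*(-24549 - 32890) = -84505493/5511*(-57439) = 4853911012427/5511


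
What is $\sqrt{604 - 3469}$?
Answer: $i \sqrt{2865} \approx 53.526 i$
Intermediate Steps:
$\sqrt{604 - 3469} = \sqrt{-2865} = i \sqrt{2865}$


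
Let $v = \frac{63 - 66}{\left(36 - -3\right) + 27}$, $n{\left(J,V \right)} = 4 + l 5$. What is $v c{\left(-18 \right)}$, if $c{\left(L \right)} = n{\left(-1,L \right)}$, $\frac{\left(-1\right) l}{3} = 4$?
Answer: $\frac{28}{11} \approx 2.5455$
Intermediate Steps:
$l = -12$ ($l = \left(-3\right) 4 = -12$)
$n{\left(J,V \right)} = -56$ ($n{\left(J,V \right)} = 4 - 60 = -56$)
$c{\left(L \right)} = -56$
$v = - \frac{1}{22}$ ($v = - \frac{3}{\left(36 + 3\right) + 27} = - \frac{3}{39 + 27} = - \frac{3}{66} = \left(-3\right) \frac{1}{66} = - \frac{1}{22} \approx -0.045455$)
$v c{\left(-18 \right)} = \left(- \frac{1}{22}\right) \left(-56\right) = \frac{28}{11}$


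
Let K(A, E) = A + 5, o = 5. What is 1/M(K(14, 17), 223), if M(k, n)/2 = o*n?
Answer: 1/2230 ≈ 0.00044843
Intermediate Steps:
K(A, E) = 5 + A
M(k, n) = 10*n (M(k, n) = 2*(5*n) = 10*n)
1/M(K(14, 17), 223) = 1/(10*223) = 1/2230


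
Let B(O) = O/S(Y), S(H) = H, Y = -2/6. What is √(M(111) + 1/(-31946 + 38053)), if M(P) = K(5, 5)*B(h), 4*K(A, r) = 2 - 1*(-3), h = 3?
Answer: I*√1678270777/12214 ≈ 3.3541*I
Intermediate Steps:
Y = -⅓ (Y = -2*⅙ = -⅓ ≈ -0.33333)
K(A, r) = 5/4 (K(A, r) = (2 - 1*(-3))/4 = (2 + 3)/4 = (¼)*5 = 5/4)
B(O) = -3*O (B(O) = O/(-⅓) = O*(-3) = -3*O)
M(P) = -45/4 (M(P) = 5*(-3*3)/4 = (5/4)*(-9) = -45/4)
√(M(111) + 1/(-31946 + 38053)) = √(-45/4 + 1/(-31946 + 38053)) = √(-45/4 + 1/6107) = √(-274811/24428) = I*√1678270777/12214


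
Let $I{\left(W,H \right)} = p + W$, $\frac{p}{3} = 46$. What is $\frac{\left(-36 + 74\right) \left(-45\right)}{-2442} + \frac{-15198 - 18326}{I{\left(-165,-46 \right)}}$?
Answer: $\frac{13651963}{10989} \approx 1242.3$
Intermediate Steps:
$p = 138$ ($p = 3 \cdot 46 = 138$)
$I{\left(W,H \right)} = 138 + W$
$\frac{\left(-36 + 74\right) \left(-45\right)}{-2442} + \frac{-15198 - 18326}{I{\left(-165,-46 \right)}} = \frac{\left(-36 + 74\right) \left(-45\right)}{-2442} + \frac{-15198 - 18326}{138 - 165} = 38 \left(-45\right) \left(- \frac{1}{2442}\right) - \frac{33524}{-27} = \left(-1710\right) \left(- \frac{1}{2442}\right) - - \frac{33524}{27} = \frac{285}{407} + \frac{33524}{27} = \frac{13651963}{10989}$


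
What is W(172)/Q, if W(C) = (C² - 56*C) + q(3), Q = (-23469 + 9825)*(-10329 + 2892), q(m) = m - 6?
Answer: 19949/101470428 ≈ 0.00019660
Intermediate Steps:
q(m) = -6 + m
Q = 101470428 (Q = -13644*(-7437) = 101470428)
W(C) = -3 + C² - 56*C (W(C) = (C² - 56*C) + (-6 + 3) = (C² - 56*C) - 3 = -3 + C² - 56*C)
W(172)/Q = (-3 + 172² - 56*172)/101470428 = (-3 + 29584 - 9632)*(1/101470428) = 19949*(1/101470428) = 19949/101470428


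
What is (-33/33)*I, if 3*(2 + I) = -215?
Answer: 221/3 ≈ 73.667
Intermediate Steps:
I = -221/3 (I = -2 + (⅓)*(-215) = -2 - 215/3 = -221/3 ≈ -73.667)
(-33/33)*I = -33/33*(-221/3) = -33*1/33*(-221/3) = -1*(-221/3) = 221/3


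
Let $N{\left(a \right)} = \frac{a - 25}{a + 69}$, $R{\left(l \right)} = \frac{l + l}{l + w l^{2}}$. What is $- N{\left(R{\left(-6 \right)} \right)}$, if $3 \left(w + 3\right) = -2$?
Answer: $\frac{573}{1589} \approx 0.3606$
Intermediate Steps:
$w = - \frac{11}{3}$ ($w = -3 + \frac{1}{3} \left(-2\right) = -3 - \frac{2}{3} = - \frac{11}{3} \approx -3.6667$)
$R{\left(l \right)} = \frac{2 l}{l - \frac{11 l^{2}}{3}}$ ($R{\left(l \right)} = \frac{l + l}{l - \frac{11 l^{2}}{3}} = \frac{2 l}{l - \frac{11 l^{2}}{3}}$)
$N{\left(a \right)} = \frac{-25 + a}{69 + a}$
$- N{\left(R{\left(-6 \right)} \right)} = - \frac{-25 + \frac{6}{3 - -66}}{69 + \frac{6}{3 - -66}} = - \frac{-25 + \frac{6}{3 + 66}}{69 + \frac{6}{3 + 66}} = - \frac{-25 + \frac{6}{69}}{69 + \frac{6}{69}} = - \frac{-25 + 6 \cdot \frac{1}{69}}{69 + 6 \cdot \frac{1}{69}} = - \frac{-25 + \frac{2}{23}}{69 + \frac{2}{23}} = - \frac{-573}{\frac{1589}{23} \cdot 23} = - \frac{23 \left(-573\right)}{1589 \cdot 23} = \left(-1\right) \left(- \frac{573}{1589}\right) = \frac{573}{1589}$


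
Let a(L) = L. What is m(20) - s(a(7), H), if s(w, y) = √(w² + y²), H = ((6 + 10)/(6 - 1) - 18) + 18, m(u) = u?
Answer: 20 - √1481/5 ≈ 12.303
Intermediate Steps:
H = 16/5 (H = (16/5 - 18) + 18 = -74/5 + 18 = 16/5 ≈ 3.2000)
m(20) - s(a(7), H) = 20 - √(7² + (16/5)²) = 20 - √(49 + 256/25) = 20 - √(1481/25) = 20 - √1481/5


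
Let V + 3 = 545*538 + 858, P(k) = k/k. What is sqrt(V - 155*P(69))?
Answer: sqrt(293910) ≈ 542.13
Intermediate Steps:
P(k) = 1
V = 294065 (V = -3 + (545*538 + 858) = -3 + (293210 + 858) = -3 + 294068 = 294065)
sqrt(V - 155*P(69)) = sqrt(294065 - 155*1) = sqrt(294065 - 155) = sqrt(293910)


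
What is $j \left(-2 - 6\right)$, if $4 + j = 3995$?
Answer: $-31928$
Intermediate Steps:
$j = 3991$ ($j = -4 + 3995 = 3991$)
$j \left(-2 - 6\right) = 3991 \left(-2 - 6\right) = 3991 \left(-8\right) = -31928$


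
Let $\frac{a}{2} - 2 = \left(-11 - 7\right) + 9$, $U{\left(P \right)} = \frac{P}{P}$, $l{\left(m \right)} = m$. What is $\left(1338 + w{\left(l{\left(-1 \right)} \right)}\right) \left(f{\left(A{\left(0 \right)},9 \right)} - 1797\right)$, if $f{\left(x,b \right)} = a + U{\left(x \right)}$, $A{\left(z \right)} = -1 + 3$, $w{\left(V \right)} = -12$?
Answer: $-2400060$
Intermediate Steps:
$U{\left(P \right)} = 1$
$A{\left(z \right)} = 2$
$a = -14$ ($a = 4 + 2 \left(\left(-11 - 7\right) + 9\right) = 4 + 2 \left(-18 + 9\right) = 4 + 2 \left(-9\right) = 4 - 18 = -14$)
$f{\left(x,b \right)} = -13$ ($f{\left(x,b \right)} = -14 + 1 = -13$)
$\left(1338 + w{\left(l{\left(-1 \right)} \right)}\right) \left(f{\left(A{\left(0 \right)},9 \right)} - 1797\right) = \left(1338 - 12\right) \left(-13 - 1797\right) = 1326 \left(-1810\right) = -2400060$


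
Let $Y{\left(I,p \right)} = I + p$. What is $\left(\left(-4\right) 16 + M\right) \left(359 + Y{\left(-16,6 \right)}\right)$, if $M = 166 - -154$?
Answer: $89344$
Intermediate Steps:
$M = 320$ ($M = 166 + 154 = 320$)
$\left(\left(-4\right) 16 + M\right) \left(359 + Y{\left(-16,6 \right)}\right) = \left(\left(-4\right) 16 + 320\right) \left(359 + \left(-16 + 6\right)\right) = \left(-64 + 320\right) \left(359 - 10\right) = 256 \cdot 349 = 89344$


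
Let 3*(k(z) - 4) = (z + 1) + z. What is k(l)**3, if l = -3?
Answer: 343/27 ≈ 12.704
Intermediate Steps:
k(z) = 13/3 + 2*z/3 (k(z) = 4 + ((z + 1) + z)/3 = 4 + ((1 + z) + z)/3 = 4 + (1 + 2*z)/3 = 4 + (1/3 + 2*z/3) = 13/3 + 2*z/3)
k(l)**3 = (13/3 + (2/3)*(-3))**3 = (13/3 - 2)**3 = (7/3)**3 = 343/27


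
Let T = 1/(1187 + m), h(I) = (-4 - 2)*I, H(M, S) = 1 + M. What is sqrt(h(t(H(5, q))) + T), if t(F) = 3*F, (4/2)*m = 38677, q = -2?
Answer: I*sqrt(181999854806)/41051 ≈ 10.392*I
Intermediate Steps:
m = 38677/2 (m = (1/2)*38677 = 38677/2 ≈ 19339.)
h(I) = -6*I
T = 2/41051 (T = 1/(1187 + 38677/2) = 1/(41051/2) = 2/41051 ≈ 4.8720e-5)
sqrt(h(t(H(5, q))) + T) = sqrt(-18*(1 + 5) + 2/41051) = sqrt(-18*6 + 2/41051) = sqrt(-6*18 + 2/41051) = sqrt(-108 + 2/41051) = sqrt(-4433506/41051) = I*sqrt(181999854806)/41051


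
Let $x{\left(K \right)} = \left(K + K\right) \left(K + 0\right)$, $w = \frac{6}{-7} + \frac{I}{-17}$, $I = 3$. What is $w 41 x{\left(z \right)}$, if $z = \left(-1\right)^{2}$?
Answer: $- \frac{10086}{119} \approx -84.756$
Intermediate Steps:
$w = - \frac{123}{119}$ ($w = \frac{6}{-7} + \frac{3}{-17} = 6 \left(- \frac{1}{7}\right) + 3 \left(- \frac{1}{17}\right) = - \frac{6}{7} - \frac{3}{17} = - \frac{123}{119} \approx -1.0336$)
$z = 1$
$x{\left(K \right)} = 2 K^{2}$ ($x{\left(K \right)} = 2 K K = 2 K^{2}$)
$w 41 x{\left(z \right)} = \left(- \frac{123}{119}\right) 41 \cdot 2 \cdot 1^{2} = - \frac{5043 \cdot 2 \cdot 1}{119} = \left(- \frac{5043}{119}\right) 2 = - \frac{10086}{119}$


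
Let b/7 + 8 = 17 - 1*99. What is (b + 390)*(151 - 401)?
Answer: 60000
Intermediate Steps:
b = -630 (b = -56 + 7*(17 - 1*99) = -56 + 7*(17 - 99) = -56 + 7*(-82) = -56 - 574 = -630)
(b + 390)*(151 - 401) = (-630 + 390)*(151 - 401) = -240*(-250) = 60000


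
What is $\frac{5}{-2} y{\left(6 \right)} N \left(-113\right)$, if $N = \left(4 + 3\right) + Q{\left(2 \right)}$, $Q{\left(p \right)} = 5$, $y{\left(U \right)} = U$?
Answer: $20340$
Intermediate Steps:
$N = 12$ ($N = \left(4 + 3\right) + 5 = 7 + 5 = 12$)
$\frac{5}{-2} y{\left(6 \right)} N \left(-113\right) = \frac{5}{-2} \cdot 6 \cdot 12 \left(-113\right) = 5 \left(- \frac{1}{2}\right) 6 \cdot 12 \left(-113\right) = \left(- \frac{5}{2}\right) 6 \cdot 12 \left(-113\right) = \left(-15\right) 12 \left(-113\right) = \left(-180\right) \left(-113\right) = 20340$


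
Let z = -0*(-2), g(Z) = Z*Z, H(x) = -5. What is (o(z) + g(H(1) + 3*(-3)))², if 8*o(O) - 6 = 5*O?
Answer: 619369/16 ≈ 38711.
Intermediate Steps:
g(Z) = Z²
z = 0 (z = -1*0 = 0)
o(O) = ¾ + 5*O/8 (o(O) = ¾ + (5*O)/8 = ¾ + 5*O/8)
(o(z) + g(H(1) + 3*(-3)))² = ((¾ + (5/8)*0) + (-5 + 3*(-3))²)² = ((¾ + 0) + (-5 - 9)²)² = (¾ + (-14)²)² = (¾ + 196)² = (787/4)² = 619369/16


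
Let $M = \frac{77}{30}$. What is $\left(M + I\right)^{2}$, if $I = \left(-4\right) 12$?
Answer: $\frac{1857769}{900} \approx 2064.2$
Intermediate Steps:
$I = -48$
$M = \frac{77}{30}$ ($M = 77 \cdot \frac{1}{30} = \frac{77}{30} \approx 2.5667$)
$\left(M + I\right)^{2} = \left(\frac{77}{30} - 48\right)^{2} = \left(- \frac{1363}{30}\right)^{2} = \frac{1857769}{900}$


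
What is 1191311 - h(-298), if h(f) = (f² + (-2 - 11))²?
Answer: -7882650370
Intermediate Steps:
h(f) = (-13 + f²)² (h(f) = (f² - 13)² = (-13 + f²)²)
1191311 - h(-298) = 1191311 - (-13 + (-298)²)² = 1191311 - (-13 + 88804)² = 1191311 - 1*88791² = 1191311 - 1*7883841681 = 1191311 - 7883841681 = -7882650370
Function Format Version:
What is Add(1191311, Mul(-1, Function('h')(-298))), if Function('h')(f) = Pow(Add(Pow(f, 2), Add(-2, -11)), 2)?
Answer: -7882650370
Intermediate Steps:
Function('h')(f) = Pow(Add(-13, Pow(f, 2)), 2) (Function('h')(f) = Pow(Add(Pow(f, 2), -13), 2) = Pow(Add(-13, Pow(f, 2)), 2))
Add(1191311, Mul(-1, Function('h')(-298))) = Add(1191311, Mul(-1, Pow(Add(-13, Pow(-298, 2)), 2))) = Add(1191311, Mul(-1, Pow(Add(-13, 88804), 2))) = Add(1191311, Mul(-1, Pow(88791, 2))) = Add(1191311, Mul(-1, 7883841681)) = Add(1191311, -7883841681) = -7882650370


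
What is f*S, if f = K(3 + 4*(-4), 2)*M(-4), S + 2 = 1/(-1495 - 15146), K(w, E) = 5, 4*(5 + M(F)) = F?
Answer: 332830/5547 ≈ 60.002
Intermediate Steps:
M(F) = -5 + F/4
S = -33283/16641 (S = -2 + 1/(-1495 - 15146) = -2 + 1/(-16641) = -2 - 1/16641 = -33283/16641 ≈ -2.0001)
f = -30 (f = 5*(-5 + (¼)*(-4)) = 5*(-5 - 1) = 5*(-6) = -30)
f*S = -30*(-33283/16641) = 332830/5547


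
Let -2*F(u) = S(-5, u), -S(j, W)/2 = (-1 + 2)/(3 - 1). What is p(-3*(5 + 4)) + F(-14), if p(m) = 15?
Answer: 31/2 ≈ 15.500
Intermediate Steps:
S(j, W) = -1 (S(j, W) = -2*(-1 + 2)/(3 - 1) = -2/2 = -2*1/2 = -1)
F(u) = 1/2 (F(u) = -1/2*(-1) = 1/2)
p(-3*(5 + 4)) + F(-14) = 15 + 1/2 = 31/2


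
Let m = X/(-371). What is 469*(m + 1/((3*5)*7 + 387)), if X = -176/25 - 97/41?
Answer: 8372789/651900 ≈ 12.844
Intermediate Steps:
X = -9641/1025 (X = -176*1/25 - 97*1/41 = -176/25 - 97/41 = -9641/1025 ≈ -9.4059)
m = 9641/380275 (m = -9641/1025/(-371) = -9641/1025*(-1/371) = 9641/380275 ≈ 0.025353)
469*(m + 1/((3*5)*7 + 387)) = 469*(9641/380275 + 1/((3*5)*7 + 387)) = 469*(9641/380275 + 1/(15*7 + 387)) = 469*(9641/380275 + 1/(105 + 387)) = 469*(9641/380275 + 1/492) = 469*(124967/4563300) = 8372789/651900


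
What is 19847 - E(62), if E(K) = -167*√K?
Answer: 19847 + 167*√62 ≈ 21162.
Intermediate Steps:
19847 - E(62) = 19847 - (-167)*√62 = 19847 + 167*√62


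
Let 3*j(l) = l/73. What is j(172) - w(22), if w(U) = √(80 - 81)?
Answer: 172/219 - I ≈ 0.78539 - 1.0*I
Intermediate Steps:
j(l) = l/219 (j(l) = (l/73)/3 = l/219)
w(U) = I (w(U) = √(-1) = I)
j(172) - w(22) = (1/219)*172 - I = 172/219 - I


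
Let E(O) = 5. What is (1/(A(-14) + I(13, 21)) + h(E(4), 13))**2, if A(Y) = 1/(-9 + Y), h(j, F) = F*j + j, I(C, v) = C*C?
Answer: 74007393849/15100996 ≈ 4900.8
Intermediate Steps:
I(C, v) = C**2
h(j, F) = j + F*j
(1/(A(-14) + I(13, 21)) + h(E(4), 13))**2 = (1/(1/(-9 - 14) + 13**2) + 5*(1 + 13))**2 = (1/(1/(-23) + 169) + 5*14)**2 = (1/(-1/23 + 169) + 70)**2 = (1/(3886/23) + 70)**2 = (23/3886 + 70)**2 = (272043/3886)**2 = 74007393849/15100996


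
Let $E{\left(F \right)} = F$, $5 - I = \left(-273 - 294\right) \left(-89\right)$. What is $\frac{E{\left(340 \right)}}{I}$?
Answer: $- \frac{170}{25229} \approx -0.0067383$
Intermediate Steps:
$I = -50458$ ($I = 5 - \left(-273 - 294\right) \left(-89\right) = 5 - \left(-567\right) \left(-89\right) = 5 - 50463 = -50458$)
$\frac{E{\left(340 \right)}}{I} = \frac{340}{-50458} = 340 \left(- \frac{1}{50458}\right) = - \frac{170}{25229}$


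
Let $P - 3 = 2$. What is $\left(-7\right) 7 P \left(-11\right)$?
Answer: $2695$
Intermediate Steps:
$P = 5$ ($P = 3 + 2 = 5$)
$\left(-7\right) 7 P \left(-11\right) = \left(-7\right) 7 \cdot 5 \left(-11\right) = \left(-49\right) \left(-55\right) = 2695$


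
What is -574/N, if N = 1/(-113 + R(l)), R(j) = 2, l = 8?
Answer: 63714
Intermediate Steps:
N = -1/111 (N = 1/(-113 + 2) = 1/(-111) = -1/111 ≈ -0.0090090)
-574/N = -574/(-1/111) = -574*(-111) = 63714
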